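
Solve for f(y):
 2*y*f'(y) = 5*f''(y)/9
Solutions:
 f(y) = C1 + C2*erfi(3*sqrt(5)*y/5)


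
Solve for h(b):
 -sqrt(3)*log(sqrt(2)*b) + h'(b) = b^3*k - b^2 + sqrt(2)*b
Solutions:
 h(b) = C1 + b^4*k/4 - b^3/3 + sqrt(2)*b^2/2 + sqrt(3)*b*log(b) - sqrt(3)*b + sqrt(3)*b*log(2)/2


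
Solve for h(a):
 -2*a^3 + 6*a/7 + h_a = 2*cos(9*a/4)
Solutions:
 h(a) = C1 + a^4/2 - 3*a^2/7 + 8*sin(9*a/4)/9


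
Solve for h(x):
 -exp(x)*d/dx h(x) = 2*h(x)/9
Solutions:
 h(x) = C1*exp(2*exp(-x)/9)


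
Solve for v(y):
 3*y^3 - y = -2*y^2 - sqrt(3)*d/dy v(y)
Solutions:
 v(y) = C1 - sqrt(3)*y^4/4 - 2*sqrt(3)*y^3/9 + sqrt(3)*y^2/6


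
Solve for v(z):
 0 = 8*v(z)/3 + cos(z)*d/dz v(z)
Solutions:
 v(z) = C1*(sin(z) - 1)^(4/3)/(sin(z) + 1)^(4/3)


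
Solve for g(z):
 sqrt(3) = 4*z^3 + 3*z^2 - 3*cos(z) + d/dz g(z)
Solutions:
 g(z) = C1 - z^4 - z^3 + sqrt(3)*z + 3*sin(z)


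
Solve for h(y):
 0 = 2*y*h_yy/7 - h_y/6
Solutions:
 h(y) = C1 + C2*y^(19/12)


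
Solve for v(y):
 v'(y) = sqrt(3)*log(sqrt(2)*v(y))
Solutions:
 -2*sqrt(3)*Integral(1/(2*log(_y) + log(2)), (_y, v(y)))/3 = C1 - y


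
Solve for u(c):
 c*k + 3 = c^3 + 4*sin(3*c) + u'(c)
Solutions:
 u(c) = C1 - c^4/4 + c^2*k/2 + 3*c + 4*cos(3*c)/3


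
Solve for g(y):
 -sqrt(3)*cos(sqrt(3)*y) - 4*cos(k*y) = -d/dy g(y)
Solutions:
 g(y) = C1 + sin(sqrt(3)*y) + 4*sin(k*y)/k


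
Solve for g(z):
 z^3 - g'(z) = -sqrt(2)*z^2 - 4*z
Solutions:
 g(z) = C1 + z^4/4 + sqrt(2)*z^3/3 + 2*z^2


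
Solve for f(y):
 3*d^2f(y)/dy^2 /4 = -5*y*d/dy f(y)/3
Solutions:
 f(y) = C1 + C2*erf(sqrt(10)*y/3)


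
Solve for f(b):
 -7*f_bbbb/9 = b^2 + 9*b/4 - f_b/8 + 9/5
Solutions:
 f(b) = C1 + C4*exp(21^(2/3)*b/14) + 8*b^3/3 + 9*b^2 + 72*b/5 + (C2*sin(3*3^(1/6)*7^(2/3)*b/28) + C3*cos(3*3^(1/6)*7^(2/3)*b/28))*exp(-21^(2/3)*b/28)


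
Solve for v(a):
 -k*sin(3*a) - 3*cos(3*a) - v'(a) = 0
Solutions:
 v(a) = C1 + k*cos(3*a)/3 - sin(3*a)


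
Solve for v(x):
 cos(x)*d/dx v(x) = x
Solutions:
 v(x) = C1 + Integral(x/cos(x), x)


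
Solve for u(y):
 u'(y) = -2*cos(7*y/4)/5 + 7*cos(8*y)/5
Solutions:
 u(y) = C1 - 8*sin(7*y/4)/35 + 7*sin(8*y)/40


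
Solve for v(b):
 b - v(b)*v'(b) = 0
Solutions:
 v(b) = -sqrt(C1 + b^2)
 v(b) = sqrt(C1 + b^2)


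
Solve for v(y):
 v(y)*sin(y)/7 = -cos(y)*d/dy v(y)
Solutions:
 v(y) = C1*cos(y)^(1/7)


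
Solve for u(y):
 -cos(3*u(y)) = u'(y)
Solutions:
 u(y) = -asin((C1 + exp(6*y))/(C1 - exp(6*y)))/3 + pi/3
 u(y) = asin((C1 + exp(6*y))/(C1 - exp(6*y)))/3


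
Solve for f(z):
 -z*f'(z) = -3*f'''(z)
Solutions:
 f(z) = C1 + Integral(C2*airyai(3^(2/3)*z/3) + C3*airybi(3^(2/3)*z/3), z)


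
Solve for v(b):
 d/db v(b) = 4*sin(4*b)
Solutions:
 v(b) = C1 - cos(4*b)


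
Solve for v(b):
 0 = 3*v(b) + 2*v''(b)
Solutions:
 v(b) = C1*sin(sqrt(6)*b/2) + C2*cos(sqrt(6)*b/2)


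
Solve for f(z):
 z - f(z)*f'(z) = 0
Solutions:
 f(z) = -sqrt(C1 + z^2)
 f(z) = sqrt(C1 + z^2)


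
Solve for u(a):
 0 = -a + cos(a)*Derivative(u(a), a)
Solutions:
 u(a) = C1 + Integral(a/cos(a), a)


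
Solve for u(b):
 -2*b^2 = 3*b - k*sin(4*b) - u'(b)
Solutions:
 u(b) = C1 + 2*b^3/3 + 3*b^2/2 + k*cos(4*b)/4


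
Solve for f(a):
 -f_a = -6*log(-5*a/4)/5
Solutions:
 f(a) = C1 + 6*a*log(-a)/5 + 6*a*(-2*log(2) - 1 + log(5))/5


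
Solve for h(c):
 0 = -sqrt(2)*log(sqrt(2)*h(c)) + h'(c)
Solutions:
 -sqrt(2)*Integral(1/(2*log(_y) + log(2)), (_y, h(c))) = C1 - c


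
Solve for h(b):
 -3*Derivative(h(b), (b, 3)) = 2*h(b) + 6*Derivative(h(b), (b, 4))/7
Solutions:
 h(b) = C1*exp(b*(-21 + sqrt(3)*sqrt(128*7^(2/3)/(sqrt(165809) + 441)^(1/3) + 8*7^(1/3)*(sqrt(165809) + 441)^(1/3) + 147))/24)*sin(sqrt(6)*b*sqrt(-147 + 64*7^(2/3)/(sqrt(165809) + 441)^(1/3) + 4*7^(1/3)*(sqrt(165809) + 441)^(1/3) + 1029*sqrt(3)/sqrt(128*7^(2/3)/(sqrt(165809) + 441)^(1/3) + 8*7^(1/3)*(sqrt(165809) + 441)^(1/3) + 147))/24) + C2*exp(b*(-21 + sqrt(3)*sqrt(128*7^(2/3)/(sqrt(165809) + 441)^(1/3) + 8*7^(1/3)*(sqrt(165809) + 441)^(1/3) + 147))/24)*cos(sqrt(6)*b*sqrt(-147 + 64*7^(2/3)/(sqrt(165809) + 441)^(1/3) + 4*7^(1/3)*(sqrt(165809) + 441)^(1/3) + 1029*sqrt(3)/sqrt(128*7^(2/3)/(sqrt(165809) + 441)^(1/3) + 8*7^(1/3)*(sqrt(165809) + 441)^(1/3) + 147))/24) + C3*exp(-b*(21 + sqrt(6)*sqrt(-4*7^(1/3)*(sqrt(165809) + 441)^(1/3) - 64*7^(2/3)/(sqrt(165809) + 441)^(1/3) + 1029*sqrt(3)/sqrt(128*7^(2/3)/(sqrt(165809) + 441)^(1/3) + 8*7^(1/3)*(sqrt(165809) + 441)^(1/3) + 147) + 147) + sqrt(3)*sqrt(128*7^(2/3)/(sqrt(165809) + 441)^(1/3) + 8*7^(1/3)*(sqrt(165809) + 441)^(1/3) + 147))/24) + C4*exp(b*(-sqrt(3)*sqrt(128*7^(2/3)/(sqrt(165809) + 441)^(1/3) + 8*7^(1/3)*(sqrt(165809) + 441)^(1/3) + 147) - 21 + sqrt(6)*sqrt(-4*7^(1/3)*(sqrt(165809) + 441)^(1/3) - 64*7^(2/3)/(sqrt(165809) + 441)^(1/3) + 1029*sqrt(3)/sqrt(128*7^(2/3)/(sqrt(165809) + 441)^(1/3) + 8*7^(1/3)*(sqrt(165809) + 441)^(1/3) + 147) + 147))/24)


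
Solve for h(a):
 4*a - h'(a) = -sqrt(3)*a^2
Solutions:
 h(a) = C1 + sqrt(3)*a^3/3 + 2*a^2


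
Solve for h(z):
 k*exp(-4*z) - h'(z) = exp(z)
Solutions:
 h(z) = C1 - k*exp(-4*z)/4 - exp(z)


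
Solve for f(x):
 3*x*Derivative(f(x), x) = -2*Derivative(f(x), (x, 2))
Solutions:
 f(x) = C1 + C2*erf(sqrt(3)*x/2)


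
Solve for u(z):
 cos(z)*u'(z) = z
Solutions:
 u(z) = C1 + Integral(z/cos(z), z)


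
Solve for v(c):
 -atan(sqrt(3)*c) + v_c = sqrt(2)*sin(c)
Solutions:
 v(c) = C1 + c*atan(sqrt(3)*c) - sqrt(3)*log(3*c^2 + 1)/6 - sqrt(2)*cos(c)


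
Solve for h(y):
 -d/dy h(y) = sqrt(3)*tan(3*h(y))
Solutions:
 h(y) = -asin(C1*exp(-3*sqrt(3)*y))/3 + pi/3
 h(y) = asin(C1*exp(-3*sqrt(3)*y))/3


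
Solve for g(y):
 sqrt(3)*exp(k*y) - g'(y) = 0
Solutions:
 g(y) = C1 + sqrt(3)*exp(k*y)/k


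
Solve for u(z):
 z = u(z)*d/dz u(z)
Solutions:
 u(z) = -sqrt(C1 + z^2)
 u(z) = sqrt(C1 + z^2)


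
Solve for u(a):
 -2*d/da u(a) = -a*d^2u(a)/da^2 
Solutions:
 u(a) = C1 + C2*a^3


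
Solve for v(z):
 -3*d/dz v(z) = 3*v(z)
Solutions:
 v(z) = C1*exp(-z)


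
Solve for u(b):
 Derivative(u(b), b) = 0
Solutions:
 u(b) = C1


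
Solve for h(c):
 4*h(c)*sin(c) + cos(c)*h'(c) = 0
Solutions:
 h(c) = C1*cos(c)^4


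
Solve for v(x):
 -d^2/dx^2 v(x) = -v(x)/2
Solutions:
 v(x) = C1*exp(-sqrt(2)*x/2) + C2*exp(sqrt(2)*x/2)


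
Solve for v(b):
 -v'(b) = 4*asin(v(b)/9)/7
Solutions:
 Integral(1/asin(_y/9), (_y, v(b))) = C1 - 4*b/7


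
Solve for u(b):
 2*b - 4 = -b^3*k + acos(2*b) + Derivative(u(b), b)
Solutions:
 u(b) = C1 + b^4*k/4 + b^2 - b*acos(2*b) - 4*b + sqrt(1 - 4*b^2)/2


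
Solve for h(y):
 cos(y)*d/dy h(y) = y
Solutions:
 h(y) = C1 + Integral(y/cos(y), y)


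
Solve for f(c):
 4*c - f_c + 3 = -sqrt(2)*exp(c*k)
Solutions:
 f(c) = C1 + 2*c^2 + 3*c + sqrt(2)*exp(c*k)/k


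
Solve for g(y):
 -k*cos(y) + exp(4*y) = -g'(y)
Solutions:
 g(y) = C1 + k*sin(y) - exp(4*y)/4


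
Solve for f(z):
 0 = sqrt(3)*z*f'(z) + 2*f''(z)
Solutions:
 f(z) = C1 + C2*erf(3^(1/4)*z/2)


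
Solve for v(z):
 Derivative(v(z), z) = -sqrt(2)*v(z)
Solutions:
 v(z) = C1*exp(-sqrt(2)*z)


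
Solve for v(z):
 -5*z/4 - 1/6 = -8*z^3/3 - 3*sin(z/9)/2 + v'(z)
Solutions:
 v(z) = C1 + 2*z^4/3 - 5*z^2/8 - z/6 - 27*cos(z/9)/2


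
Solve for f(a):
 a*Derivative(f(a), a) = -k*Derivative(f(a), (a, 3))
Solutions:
 f(a) = C1 + Integral(C2*airyai(a*(-1/k)^(1/3)) + C3*airybi(a*(-1/k)^(1/3)), a)


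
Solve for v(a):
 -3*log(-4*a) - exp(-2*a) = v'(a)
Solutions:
 v(a) = C1 - 3*a*log(-a) + 3*a*(1 - 2*log(2)) + exp(-2*a)/2


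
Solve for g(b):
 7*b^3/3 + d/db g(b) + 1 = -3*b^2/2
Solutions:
 g(b) = C1 - 7*b^4/12 - b^3/2 - b


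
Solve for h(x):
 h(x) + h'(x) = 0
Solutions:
 h(x) = C1*exp(-x)


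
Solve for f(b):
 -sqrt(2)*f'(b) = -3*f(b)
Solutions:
 f(b) = C1*exp(3*sqrt(2)*b/2)


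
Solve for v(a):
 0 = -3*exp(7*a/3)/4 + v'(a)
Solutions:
 v(a) = C1 + 9*exp(7*a/3)/28


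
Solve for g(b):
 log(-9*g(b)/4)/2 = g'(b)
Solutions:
 -2*Integral(1/(log(-_y) - 2*log(2) + 2*log(3)), (_y, g(b))) = C1 - b


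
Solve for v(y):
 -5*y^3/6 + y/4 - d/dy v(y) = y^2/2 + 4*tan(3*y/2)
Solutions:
 v(y) = C1 - 5*y^4/24 - y^3/6 + y^2/8 + 8*log(cos(3*y/2))/3


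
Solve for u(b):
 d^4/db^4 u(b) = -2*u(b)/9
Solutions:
 u(b) = (C1*sin(2^(3/4)*sqrt(3)*b/6) + C2*cos(2^(3/4)*sqrt(3)*b/6))*exp(-2^(3/4)*sqrt(3)*b/6) + (C3*sin(2^(3/4)*sqrt(3)*b/6) + C4*cos(2^(3/4)*sqrt(3)*b/6))*exp(2^(3/4)*sqrt(3)*b/6)


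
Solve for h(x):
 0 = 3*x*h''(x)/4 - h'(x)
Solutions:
 h(x) = C1 + C2*x^(7/3)


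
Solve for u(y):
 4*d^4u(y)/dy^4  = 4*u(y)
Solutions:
 u(y) = C1*exp(-y) + C2*exp(y) + C3*sin(y) + C4*cos(y)


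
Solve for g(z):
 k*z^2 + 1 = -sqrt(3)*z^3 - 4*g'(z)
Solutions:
 g(z) = C1 - k*z^3/12 - sqrt(3)*z^4/16 - z/4


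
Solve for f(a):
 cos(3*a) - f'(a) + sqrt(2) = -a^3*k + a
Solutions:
 f(a) = C1 + a^4*k/4 - a^2/2 + sqrt(2)*a + sin(3*a)/3


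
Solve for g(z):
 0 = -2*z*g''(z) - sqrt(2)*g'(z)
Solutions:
 g(z) = C1 + C2*z^(1 - sqrt(2)/2)


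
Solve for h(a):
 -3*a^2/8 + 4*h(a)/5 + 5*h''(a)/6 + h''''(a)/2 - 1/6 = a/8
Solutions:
 h(a) = 15*a^2/32 + 5*a/32 + (C1*sin(10^(3/4)*a*cos(atan(sqrt(815)/25)/2)/5) + C2*cos(10^(3/4)*a*cos(atan(sqrt(815)/25)/2)/5))*exp(-10^(3/4)*a*sin(atan(sqrt(815)/25)/2)/5) + (C3*sin(10^(3/4)*a*cos(atan(sqrt(815)/25)/2)/5) + C4*cos(10^(3/4)*a*cos(atan(sqrt(815)/25)/2)/5))*exp(10^(3/4)*a*sin(atan(sqrt(815)/25)/2)/5) - 295/384


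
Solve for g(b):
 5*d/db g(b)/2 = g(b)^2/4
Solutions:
 g(b) = -10/(C1 + b)


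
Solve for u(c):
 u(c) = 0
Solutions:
 u(c) = 0


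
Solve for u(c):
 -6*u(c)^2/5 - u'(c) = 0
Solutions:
 u(c) = 5/(C1 + 6*c)


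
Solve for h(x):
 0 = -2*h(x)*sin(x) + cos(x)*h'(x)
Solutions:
 h(x) = C1/cos(x)^2


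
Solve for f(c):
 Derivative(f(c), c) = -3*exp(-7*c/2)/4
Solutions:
 f(c) = C1 + 3*exp(-7*c/2)/14


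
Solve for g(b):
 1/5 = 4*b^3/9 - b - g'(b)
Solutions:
 g(b) = C1 + b^4/9 - b^2/2 - b/5


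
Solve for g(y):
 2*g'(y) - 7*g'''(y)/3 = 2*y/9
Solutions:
 g(y) = C1 + C2*exp(-sqrt(42)*y/7) + C3*exp(sqrt(42)*y/7) + y^2/18


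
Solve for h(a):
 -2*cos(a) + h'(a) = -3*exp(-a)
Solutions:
 h(a) = C1 + 2*sin(a) + 3*exp(-a)


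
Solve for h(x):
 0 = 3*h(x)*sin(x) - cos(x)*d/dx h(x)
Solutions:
 h(x) = C1/cos(x)^3


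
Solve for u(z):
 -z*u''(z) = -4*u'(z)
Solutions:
 u(z) = C1 + C2*z^5


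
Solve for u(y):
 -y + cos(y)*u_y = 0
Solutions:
 u(y) = C1 + Integral(y/cos(y), y)


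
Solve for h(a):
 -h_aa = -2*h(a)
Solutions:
 h(a) = C1*exp(-sqrt(2)*a) + C2*exp(sqrt(2)*a)


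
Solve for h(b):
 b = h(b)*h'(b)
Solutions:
 h(b) = -sqrt(C1 + b^2)
 h(b) = sqrt(C1 + b^2)


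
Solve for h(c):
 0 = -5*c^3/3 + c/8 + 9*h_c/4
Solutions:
 h(c) = C1 + 5*c^4/27 - c^2/36


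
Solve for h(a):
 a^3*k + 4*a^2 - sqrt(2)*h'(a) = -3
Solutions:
 h(a) = C1 + sqrt(2)*a^4*k/8 + 2*sqrt(2)*a^3/3 + 3*sqrt(2)*a/2


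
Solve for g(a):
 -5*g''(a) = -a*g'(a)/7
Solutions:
 g(a) = C1 + C2*erfi(sqrt(70)*a/70)


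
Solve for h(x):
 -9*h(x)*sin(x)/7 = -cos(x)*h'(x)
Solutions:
 h(x) = C1/cos(x)^(9/7)


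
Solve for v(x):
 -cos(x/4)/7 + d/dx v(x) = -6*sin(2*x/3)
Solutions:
 v(x) = C1 + 4*sin(x/4)/7 + 9*cos(2*x/3)


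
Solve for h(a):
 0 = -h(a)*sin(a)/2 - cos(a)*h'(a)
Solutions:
 h(a) = C1*sqrt(cos(a))


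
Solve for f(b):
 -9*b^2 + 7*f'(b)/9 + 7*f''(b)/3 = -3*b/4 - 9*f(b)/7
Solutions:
 f(b) = 7*b^2 - 2933*b/324 + (C1*sin(sqrt(923)*b/42) + C2*cos(sqrt(923)*b/42))*exp(-b/6) - 523075/26244


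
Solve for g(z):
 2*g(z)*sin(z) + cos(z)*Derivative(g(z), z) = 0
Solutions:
 g(z) = C1*cos(z)^2


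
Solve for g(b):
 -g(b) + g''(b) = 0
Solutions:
 g(b) = C1*exp(-b) + C2*exp(b)


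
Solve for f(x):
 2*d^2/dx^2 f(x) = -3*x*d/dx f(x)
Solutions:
 f(x) = C1 + C2*erf(sqrt(3)*x/2)


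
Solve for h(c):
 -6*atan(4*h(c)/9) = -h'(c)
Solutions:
 Integral(1/atan(4*_y/9), (_y, h(c))) = C1 + 6*c


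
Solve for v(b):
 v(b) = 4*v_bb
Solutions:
 v(b) = C1*exp(-b/2) + C2*exp(b/2)


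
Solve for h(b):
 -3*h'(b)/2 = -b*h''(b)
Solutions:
 h(b) = C1 + C2*b^(5/2)


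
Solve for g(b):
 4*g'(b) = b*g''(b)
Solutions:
 g(b) = C1 + C2*b^5


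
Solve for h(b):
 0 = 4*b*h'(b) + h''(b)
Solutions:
 h(b) = C1 + C2*erf(sqrt(2)*b)


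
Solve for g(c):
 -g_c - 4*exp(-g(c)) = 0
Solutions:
 g(c) = log(C1 - 4*c)


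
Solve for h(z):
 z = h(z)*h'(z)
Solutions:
 h(z) = -sqrt(C1 + z^2)
 h(z) = sqrt(C1 + z^2)


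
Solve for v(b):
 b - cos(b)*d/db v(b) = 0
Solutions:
 v(b) = C1 + Integral(b/cos(b), b)


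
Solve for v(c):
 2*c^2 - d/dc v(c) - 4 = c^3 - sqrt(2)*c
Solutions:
 v(c) = C1 - c^4/4 + 2*c^3/3 + sqrt(2)*c^2/2 - 4*c


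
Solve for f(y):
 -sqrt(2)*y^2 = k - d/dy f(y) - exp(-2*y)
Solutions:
 f(y) = C1 + k*y + sqrt(2)*y^3/3 + exp(-2*y)/2


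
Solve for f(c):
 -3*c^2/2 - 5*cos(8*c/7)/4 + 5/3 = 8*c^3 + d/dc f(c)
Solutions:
 f(c) = C1 - 2*c^4 - c^3/2 + 5*c/3 - 35*sin(8*c/7)/32


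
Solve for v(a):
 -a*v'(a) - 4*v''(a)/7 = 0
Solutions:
 v(a) = C1 + C2*erf(sqrt(14)*a/4)


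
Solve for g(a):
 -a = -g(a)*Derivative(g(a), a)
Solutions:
 g(a) = -sqrt(C1 + a^2)
 g(a) = sqrt(C1 + a^2)


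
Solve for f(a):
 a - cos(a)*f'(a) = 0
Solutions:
 f(a) = C1 + Integral(a/cos(a), a)


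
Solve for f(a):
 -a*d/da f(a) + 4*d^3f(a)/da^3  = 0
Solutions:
 f(a) = C1 + Integral(C2*airyai(2^(1/3)*a/2) + C3*airybi(2^(1/3)*a/2), a)


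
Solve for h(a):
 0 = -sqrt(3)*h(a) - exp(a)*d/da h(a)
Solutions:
 h(a) = C1*exp(sqrt(3)*exp(-a))


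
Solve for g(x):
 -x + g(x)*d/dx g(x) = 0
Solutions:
 g(x) = -sqrt(C1 + x^2)
 g(x) = sqrt(C1 + x^2)


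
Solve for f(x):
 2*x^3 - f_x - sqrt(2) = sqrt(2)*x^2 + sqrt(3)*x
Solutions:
 f(x) = C1 + x^4/2 - sqrt(2)*x^3/3 - sqrt(3)*x^2/2 - sqrt(2)*x


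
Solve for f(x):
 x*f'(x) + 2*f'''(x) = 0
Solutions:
 f(x) = C1 + Integral(C2*airyai(-2^(2/3)*x/2) + C3*airybi(-2^(2/3)*x/2), x)


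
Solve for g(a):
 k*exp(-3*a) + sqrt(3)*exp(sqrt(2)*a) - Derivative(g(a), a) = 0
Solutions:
 g(a) = C1 - k*exp(-3*a)/3 + sqrt(6)*exp(sqrt(2)*a)/2


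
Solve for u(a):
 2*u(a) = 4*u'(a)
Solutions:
 u(a) = C1*exp(a/2)


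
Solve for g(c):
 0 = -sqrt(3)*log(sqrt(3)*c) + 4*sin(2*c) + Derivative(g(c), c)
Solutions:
 g(c) = C1 + sqrt(3)*c*(log(c) - 1) + sqrt(3)*c*log(3)/2 + 2*cos(2*c)


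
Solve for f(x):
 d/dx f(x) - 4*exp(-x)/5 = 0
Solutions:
 f(x) = C1 - 4*exp(-x)/5


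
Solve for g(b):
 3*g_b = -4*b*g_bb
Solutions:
 g(b) = C1 + C2*b^(1/4)


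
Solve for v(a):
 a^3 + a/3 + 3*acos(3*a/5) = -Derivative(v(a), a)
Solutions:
 v(a) = C1 - a^4/4 - a^2/6 - 3*a*acos(3*a/5) + sqrt(25 - 9*a^2)


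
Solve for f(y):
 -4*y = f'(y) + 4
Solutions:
 f(y) = C1 - 2*y^2 - 4*y


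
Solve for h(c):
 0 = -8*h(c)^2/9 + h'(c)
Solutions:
 h(c) = -9/(C1 + 8*c)


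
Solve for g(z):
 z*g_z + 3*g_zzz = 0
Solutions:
 g(z) = C1 + Integral(C2*airyai(-3^(2/3)*z/3) + C3*airybi(-3^(2/3)*z/3), z)


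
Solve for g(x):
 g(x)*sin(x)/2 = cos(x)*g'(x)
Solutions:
 g(x) = C1/sqrt(cos(x))


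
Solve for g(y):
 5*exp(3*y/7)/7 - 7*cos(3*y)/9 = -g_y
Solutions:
 g(y) = C1 - 5*exp(3*y/7)/3 + 7*sin(3*y)/27


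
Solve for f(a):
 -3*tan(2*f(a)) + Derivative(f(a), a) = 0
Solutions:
 f(a) = -asin(C1*exp(6*a))/2 + pi/2
 f(a) = asin(C1*exp(6*a))/2


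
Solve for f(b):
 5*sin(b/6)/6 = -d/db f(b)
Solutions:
 f(b) = C1 + 5*cos(b/6)


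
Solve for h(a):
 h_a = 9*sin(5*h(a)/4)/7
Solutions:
 -9*a/7 + 2*log(cos(5*h(a)/4) - 1)/5 - 2*log(cos(5*h(a)/4) + 1)/5 = C1


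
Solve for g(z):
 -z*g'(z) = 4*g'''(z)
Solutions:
 g(z) = C1 + Integral(C2*airyai(-2^(1/3)*z/2) + C3*airybi(-2^(1/3)*z/2), z)


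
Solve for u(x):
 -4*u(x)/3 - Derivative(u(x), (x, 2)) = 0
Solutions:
 u(x) = C1*sin(2*sqrt(3)*x/3) + C2*cos(2*sqrt(3)*x/3)


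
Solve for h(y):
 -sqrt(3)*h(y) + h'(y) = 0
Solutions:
 h(y) = C1*exp(sqrt(3)*y)


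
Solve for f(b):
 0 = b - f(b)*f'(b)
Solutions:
 f(b) = -sqrt(C1 + b^2)
 f(b) = sqrt(C1 + b^2)


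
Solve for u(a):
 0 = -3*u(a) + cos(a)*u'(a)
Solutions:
 u(a) = C1*(sin(a) + 1)^(3/2)/(sin(a) - 1)^(3/2)


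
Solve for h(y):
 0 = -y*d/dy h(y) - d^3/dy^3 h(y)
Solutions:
 h(y) = C1 + Integral(C2*airyai(-y) + C3*airybi(-y), y)


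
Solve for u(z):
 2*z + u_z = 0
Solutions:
 u(z) = C1 - z^2


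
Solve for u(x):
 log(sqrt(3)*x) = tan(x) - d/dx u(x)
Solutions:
 u(x) = C1 - x*log(x) - x*log(3)/2 + x - log(cos(x))


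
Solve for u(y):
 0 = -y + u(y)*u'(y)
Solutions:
 u(y) = -sqrt(C1 + y^2)
 u(y) = sqrt(C1 + y^2)


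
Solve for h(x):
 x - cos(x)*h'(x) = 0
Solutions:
 h(x) = C1 + Integral(x/cos(x), x)


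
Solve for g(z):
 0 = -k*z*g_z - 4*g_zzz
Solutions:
 g(z) = C1 + Integral(C2*airyai(2^(1/3)*z*(-k)^(1/3)/2) + C3*airybi(2^(1/3)*z*(-k)^(1/3)/2), z)


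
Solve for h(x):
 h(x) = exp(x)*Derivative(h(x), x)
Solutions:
 h(x) = C1*exp(-exp(-x))


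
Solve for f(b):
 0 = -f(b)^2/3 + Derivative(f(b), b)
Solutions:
 f(b) = -3/(C1 + b)


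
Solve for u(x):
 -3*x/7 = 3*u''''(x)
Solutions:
 u(x) = C1 + C2*x + C3*x^2 + C4*x^3 - x^5/840


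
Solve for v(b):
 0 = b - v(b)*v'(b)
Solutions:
 v(b) = -sqrt(C1 + b^2)
 v(b) = sqrt(C1 + b^2)


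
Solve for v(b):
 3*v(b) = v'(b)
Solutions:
 v(b) = C1*exp(3*b)


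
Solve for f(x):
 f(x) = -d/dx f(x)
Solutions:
 f(x) = C1*exp(-x)


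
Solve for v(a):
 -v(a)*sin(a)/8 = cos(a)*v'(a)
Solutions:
 v(a) = C1*cos(a)^(1/8)


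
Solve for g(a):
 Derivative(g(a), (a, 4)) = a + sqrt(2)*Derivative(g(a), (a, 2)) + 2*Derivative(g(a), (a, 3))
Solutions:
 g(a) = C1 + C2*a + C3*exp(a*(1 - sqrt(1 + sqrt(2)))) + C4*exp(a*(1 + sqrt(1 + sqrt(2)))) - sqrt(2)*a^3/12 + a^2/2


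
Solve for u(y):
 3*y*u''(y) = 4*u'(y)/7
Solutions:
 u(y) = C1 + C2*y^(25/21)


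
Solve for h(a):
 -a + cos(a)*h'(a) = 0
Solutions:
 h(a) = C1 + Integral(a/cos(a), a)


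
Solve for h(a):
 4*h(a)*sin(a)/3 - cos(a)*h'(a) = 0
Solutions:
 h(a) = C1/cos(a)^(4/3)


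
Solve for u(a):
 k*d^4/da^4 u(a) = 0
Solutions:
 u(a) = C1 + C2*a + C3*a^2 + C4*a^3


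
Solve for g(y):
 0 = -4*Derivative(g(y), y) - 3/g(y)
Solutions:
 g(y) = -sqrt(C1 - 6*y)/2
 g(y) = sqrt(C1 - 6*y)/2


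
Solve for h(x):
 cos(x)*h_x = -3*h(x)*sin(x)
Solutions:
 h(x) = C1*cos(x)^3


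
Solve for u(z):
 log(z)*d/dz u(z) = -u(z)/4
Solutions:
 u(z) = C1*exp(-li(z)/4)


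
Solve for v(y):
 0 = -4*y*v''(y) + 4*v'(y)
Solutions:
 v(y) = C1 + C2*y^2


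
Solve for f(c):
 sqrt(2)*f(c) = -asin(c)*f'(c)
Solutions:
 f(c) = C1*exp(-sqrt(2)*Integral(1/asin(c), c))


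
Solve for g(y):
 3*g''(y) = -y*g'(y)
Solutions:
 g(y) = C1 + C2*erf(sqrt(6)*y/6)


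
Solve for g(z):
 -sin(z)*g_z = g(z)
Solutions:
 g(z) = C1*sqrt(cos(z) + 1)/sqrt(cos(z) - 1)


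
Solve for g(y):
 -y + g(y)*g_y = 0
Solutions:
 g(y) = -sqrt(C1 + y^2)
 g(y) = sqrt(C1 + y^2)


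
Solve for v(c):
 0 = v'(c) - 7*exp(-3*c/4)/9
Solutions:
 v(c) = C1 - 28*exp(-3*c/4)/27


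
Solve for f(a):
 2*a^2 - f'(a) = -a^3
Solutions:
 f(a) = C1 + a^4/4 + 2*a^3/3


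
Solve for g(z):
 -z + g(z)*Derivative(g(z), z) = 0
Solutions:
 g(z) = -sqrt(C1 + z^2)
 g(z) = sqrt(C1 + z^2)


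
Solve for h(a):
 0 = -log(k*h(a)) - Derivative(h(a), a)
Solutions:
 li(k*h(a))/k = C1 - a


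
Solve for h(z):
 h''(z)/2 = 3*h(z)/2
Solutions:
 h(z) = C1*exp(-sqrt(3)*z) + C2*exp(sqrt(3)*z)


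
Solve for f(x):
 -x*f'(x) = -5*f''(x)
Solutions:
 f(x) = C1 + C2*erfi(sqrt(10)*x/10)


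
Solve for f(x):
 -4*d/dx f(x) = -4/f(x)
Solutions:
 f(x) = -sqrt(C1 + 2*x)
 f(x) = sqrt(C1 + 2*x)


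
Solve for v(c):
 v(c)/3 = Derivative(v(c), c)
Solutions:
 v(c) = C1*exp(c/3)


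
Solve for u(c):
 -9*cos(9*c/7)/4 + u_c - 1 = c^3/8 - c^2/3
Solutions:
 u(c) = C1 + c^4/32 - c^3/9 + c + 7*sin(9*c/7)/4


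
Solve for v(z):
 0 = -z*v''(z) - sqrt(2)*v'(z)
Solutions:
 v(z) = C1 + C2*z^(1 - sqrt(2))


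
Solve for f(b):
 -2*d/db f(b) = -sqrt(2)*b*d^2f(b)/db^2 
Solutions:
 f(b) = C1 + C2*b^(1 + sqrt(2))


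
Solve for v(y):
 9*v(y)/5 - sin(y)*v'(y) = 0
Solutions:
 v(y) = C1*(cos(y) - 1)^(9/10)/(cos(y) + 1)^(9/10)


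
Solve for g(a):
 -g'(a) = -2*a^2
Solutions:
 g(a) = C1 + 2*a^3/3


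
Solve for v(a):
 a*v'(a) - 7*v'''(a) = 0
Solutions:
 v(a) = C1 + Integral(C2*airyai(7^(2/3)*a/7) + C3*airybi(7^(2/3)*a/7), a)


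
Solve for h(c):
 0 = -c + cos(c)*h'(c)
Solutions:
 h(c) = C1 + Integral(c/cos(c), c)


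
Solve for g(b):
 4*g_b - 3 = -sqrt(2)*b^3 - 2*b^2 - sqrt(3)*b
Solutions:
 g(b) = C1 - sqrt(2)*b^4/16 - b^3/6 - sqrt(3)*b^2/8 + 3*b/4


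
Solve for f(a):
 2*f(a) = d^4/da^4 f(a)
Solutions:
 f(a) = C1*exp(-2^(1/4)*a) + C2*exp(2^(1/4)*a) + C3*sin(2^(1/4)*a) + C4*cos(2^(1/4)*a)


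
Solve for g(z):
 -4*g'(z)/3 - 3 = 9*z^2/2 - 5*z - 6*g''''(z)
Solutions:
 g(z) = C1 + C4*exp(6^(1/3)*z/3) - 9*z^3/8 + 15*z^2/8 - 9*z/4 + (C2*sin(2^(1/3)*3^(5/6)*z/6) + C3*cos(2^(1/3)*3^(5/6)*z/6))*exp(-6^(1/3)*z/6)


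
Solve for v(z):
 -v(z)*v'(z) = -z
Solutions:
 v(z) = -sqrt(C1 + z^2)
 v(z) = sqrt(C1 + z^2)


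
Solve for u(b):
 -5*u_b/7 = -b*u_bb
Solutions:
 u(b) = C1 + C2*b^(12/7)


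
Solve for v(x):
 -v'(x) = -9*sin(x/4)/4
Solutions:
 v(x) = C1 - 9*cos(x/4)


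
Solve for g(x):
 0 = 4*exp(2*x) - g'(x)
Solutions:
 g(x) = C1 + 2*exp(2*x)


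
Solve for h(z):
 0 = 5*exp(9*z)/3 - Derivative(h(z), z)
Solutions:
 h(z) = C1 + 5*exp(9*z)/27


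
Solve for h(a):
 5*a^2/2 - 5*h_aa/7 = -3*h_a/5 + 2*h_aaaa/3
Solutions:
 h(a) = C1 + C2*exp(-a*(-25*980^(1/3)/(441 + sqrt(238231))^(1/3) + 350^(1/3)*(441 + sqrt(238231))^(1/3))/140)*sin(sqrt(3)*a*(25*980^(1/3)/(441 + sqrt(238231))^(1/3) + 350^(1/3)*(441 + sqrt(238231))^(1/3))/140) + C3*exp(-a*(-25*980^(1/3)/(441 + sqrt(238231))^(1/3) + 350^(1/3)*(441 + sqrt(238231))^(1/3))/140)*cos(sqrt(3)*a*(25*980^(1/3)/(441 + sqrt(238231))^(1/3) + 350^(1/3)*(441 + sqrt(238231))^(1/3))/140) + C4*exp(a*(-25*980^(1/3)/(441 + sqrt(238231))^(1/3) + 350^(1/3)*(441 + sqrt(238231))^(1/3))/70) - 25*a^3/18 - 625*a^2/126 - 15625*a/1323


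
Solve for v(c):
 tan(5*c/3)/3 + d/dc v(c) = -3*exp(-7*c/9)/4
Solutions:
 v(c) = C1 - log(tan(5*c/3)^2 + 1)/10 + 27*exp(-7*c/9)/28


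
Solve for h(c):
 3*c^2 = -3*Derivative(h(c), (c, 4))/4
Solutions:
 h(c) = C1 + C2*c + C3*c^2 + C4*c^3 - c^6/90


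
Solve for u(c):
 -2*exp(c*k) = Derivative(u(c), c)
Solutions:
 u(c) = C1 - 2*exp(c*k)/k


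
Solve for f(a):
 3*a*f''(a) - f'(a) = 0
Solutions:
 f(a) = C1 + C2*a^(4/3)


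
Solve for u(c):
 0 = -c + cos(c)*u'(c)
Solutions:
 u(c) = C1 + Integral(c/cos(c), c)


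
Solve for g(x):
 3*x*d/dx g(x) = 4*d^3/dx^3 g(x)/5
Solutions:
 g(x) = C1 + Integral(C2*airyai(30^(1/3)*x/2) + C3*airybi(30^(1/3)*x/2), x)


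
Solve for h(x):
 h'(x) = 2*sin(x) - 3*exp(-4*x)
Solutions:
 h(x) = C1 - 2*cos(x) + 3*exp(-4*x)/4


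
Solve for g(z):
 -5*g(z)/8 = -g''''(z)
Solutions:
 g(z) = C1*exp(-10^(1/4)*z/2) + C2*exp(10^(1/4)*z/2) + C3*sin(10^(1/4)*z/2) + C4*cos(10^(1/4)*z/2)


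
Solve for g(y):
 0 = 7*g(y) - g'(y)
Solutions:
 g(y) = C1*exp(7*y)


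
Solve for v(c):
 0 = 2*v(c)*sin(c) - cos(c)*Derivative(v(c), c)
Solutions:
 v(c) = C1/cos(c)^2


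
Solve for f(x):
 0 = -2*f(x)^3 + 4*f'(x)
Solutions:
 f(x) = -sqrt(-1/(C1 + x))
 f(x) = sqrt(-1/(C1 + x))


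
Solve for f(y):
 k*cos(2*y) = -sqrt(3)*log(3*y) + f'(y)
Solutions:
 f(y) = C1 + k*sin(2*y)/2 + sqrt(3)*y*(log(y) - 1) + sqrt(3)*y*log(3)


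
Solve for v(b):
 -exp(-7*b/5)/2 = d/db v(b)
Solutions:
 v(b) = C1 + 5*exp(-7*b/5)/14


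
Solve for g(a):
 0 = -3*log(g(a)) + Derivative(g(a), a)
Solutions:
 li(g(a)) = C1 + 3*a


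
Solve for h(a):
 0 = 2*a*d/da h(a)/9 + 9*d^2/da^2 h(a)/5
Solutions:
 h(a) = C1 + C2*erf(sqrt(5)*a/9)


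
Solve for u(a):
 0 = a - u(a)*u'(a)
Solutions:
 u(a) = -sqrt(C1 + a^2)
 u(a) = sqrt(C1 + a^2)


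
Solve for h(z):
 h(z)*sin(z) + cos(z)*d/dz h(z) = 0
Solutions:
 h(z) = C1*cos(z)


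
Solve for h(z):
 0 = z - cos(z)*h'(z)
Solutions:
 h(z) = C1 + Integral(z/cos(z), z)


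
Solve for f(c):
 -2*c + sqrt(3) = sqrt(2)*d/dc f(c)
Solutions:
 f(c) = C1 - sqrt(2)*c^2/2 + sqrt(6)*c/2


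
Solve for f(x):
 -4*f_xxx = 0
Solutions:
 f(x) = C1 + C2*x + C3*x^2


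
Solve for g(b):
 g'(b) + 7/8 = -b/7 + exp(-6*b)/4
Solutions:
 g(b) = C1 - b^2/14 - 7*b/8 - exp(-6*b)/24


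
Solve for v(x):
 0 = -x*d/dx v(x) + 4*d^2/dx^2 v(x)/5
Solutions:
 v(x) = C1 + C2*erfi(sqrt(10)*x/4)


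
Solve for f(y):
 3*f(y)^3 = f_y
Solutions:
 f(y) = -sqrt(2)*sqrt(-1/(C1 + 3*y))/2
 f(y) = sqrt(2)*sqrt(-1/(C1 + 3*y))/2


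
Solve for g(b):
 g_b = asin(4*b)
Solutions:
 g(b) = C1 + b*asin(4*b) + sqrt(1 - 16*b^2)/4


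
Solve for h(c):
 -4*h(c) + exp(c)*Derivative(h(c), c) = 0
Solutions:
 h(c) = C1*exp(-4*exp(-c))


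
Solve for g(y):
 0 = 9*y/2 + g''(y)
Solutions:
 g(y) = C1 + C2*y - 3*y^3/4


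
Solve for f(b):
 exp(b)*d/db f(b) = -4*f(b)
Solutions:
 f(b) = C1*exp(4*exp(-b))


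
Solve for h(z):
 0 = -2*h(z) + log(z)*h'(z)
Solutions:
 h(z) = C1*exp(2*li(z))


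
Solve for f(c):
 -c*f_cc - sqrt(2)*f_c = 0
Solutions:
 f(c) = C1 + C2*c^(1 - sqrt(2))


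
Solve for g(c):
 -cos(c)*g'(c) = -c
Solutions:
 g(c) = C1 + Integral(c/cos(c), c)


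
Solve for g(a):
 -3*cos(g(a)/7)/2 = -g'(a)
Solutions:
 -3*a/2 - 7*log(sin(g(a)/7) - 1)/2 + 7*log(sin(g(a)/7) + 1)/2 = C1


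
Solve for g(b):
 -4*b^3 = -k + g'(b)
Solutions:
 g(b) = C1 - b^4 + b*k


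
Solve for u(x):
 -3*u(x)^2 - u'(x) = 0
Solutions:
 u(x) = 1/(C1 + 3*x)


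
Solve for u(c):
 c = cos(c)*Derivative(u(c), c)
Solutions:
 u(c) = C1 + Integral(c/cos(c), c)


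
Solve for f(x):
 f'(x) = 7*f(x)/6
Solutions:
 f(x) = C1*exp(7*x/6)


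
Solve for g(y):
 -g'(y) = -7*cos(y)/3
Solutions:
 g(y) = C1 + 7*sin(y)/3


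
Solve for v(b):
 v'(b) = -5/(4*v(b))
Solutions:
 v(b) = -sqrt(C1 - 10*b)/2
 v(b) = sqrt(C1 - 10*b)/2


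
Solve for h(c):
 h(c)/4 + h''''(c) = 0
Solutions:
 h(c) = (C1*sin(c/2) + C2*cos(c/2))*exp(-c/2) + (C3*sin(c/2) + C4*cos(c/2))*exp(c/2)


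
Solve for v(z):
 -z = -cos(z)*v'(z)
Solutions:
 v(z) = C1 + Integral(z/cos(z), z)


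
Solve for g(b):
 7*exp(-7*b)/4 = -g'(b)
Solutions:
 g(b) = C1 + exp(-7*b)/4


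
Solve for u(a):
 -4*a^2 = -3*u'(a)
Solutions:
 u(a) = C1 + 4*a^3/9


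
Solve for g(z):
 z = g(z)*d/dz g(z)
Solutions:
 g(z) = -sqrt(C1 + z^2)
 g(z) = sqrt(C1 + z^2)


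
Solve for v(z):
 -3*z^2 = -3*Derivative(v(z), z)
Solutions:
 v(z) = C1 + z^3/3


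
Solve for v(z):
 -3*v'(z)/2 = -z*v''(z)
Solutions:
 v(z) = C1 + C2*z^(5/2)


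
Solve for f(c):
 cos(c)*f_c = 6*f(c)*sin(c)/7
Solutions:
 f(c) = C1/cos(c)^(6/7)


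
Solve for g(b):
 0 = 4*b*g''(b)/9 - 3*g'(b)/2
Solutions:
 g(b) = C1 + C2*b^(35/8)


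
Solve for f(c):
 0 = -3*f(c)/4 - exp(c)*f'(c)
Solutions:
 f(c) = C1*exp(3*exp(-c)/4)


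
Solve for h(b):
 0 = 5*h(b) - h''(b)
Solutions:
 h(b) = C1*exp(-sqrt(5)*b) + C2*exp(sqrt(5)*b)


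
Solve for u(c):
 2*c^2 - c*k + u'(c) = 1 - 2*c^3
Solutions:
 u(c) = C1 - c^4/2 - 2*c^3/3 + c^2*k/2 + c


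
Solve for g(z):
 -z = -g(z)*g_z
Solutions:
 g(z) = -sqrt(C1 + z^2)
 g(z) = sqrt(C1 + z^2)


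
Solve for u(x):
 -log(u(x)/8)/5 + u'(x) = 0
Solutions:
 5*Integral(1/(-log(_y) + 3*log(2)), (_y, u(x))) = C1 - x


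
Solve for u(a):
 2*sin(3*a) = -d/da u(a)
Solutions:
 u(a) = C1 + 2*cos(3*a)/3


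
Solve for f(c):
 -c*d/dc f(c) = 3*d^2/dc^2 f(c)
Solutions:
 f(c) = C1 + C2*erf(sqrt(6)*c/6)


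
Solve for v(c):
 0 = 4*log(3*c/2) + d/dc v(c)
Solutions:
 v(c) = C1 - 4*c*log(c) + c*log(16/81) + 4*c


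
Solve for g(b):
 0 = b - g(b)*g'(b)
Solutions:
 g(b) = -sqrt(C1 + b^2)
 g(b) = sqrt(C1 + b^2)


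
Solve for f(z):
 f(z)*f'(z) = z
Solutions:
 f(z) = -sqrt(C1 + z^2)
 f(z) = sqrt(C1 + z^2)


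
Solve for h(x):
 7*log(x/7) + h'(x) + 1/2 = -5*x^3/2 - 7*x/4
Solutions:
 h(x) = C1 - 5*x^4/8 - 7*x^2/8 - 7*x*log(x) + 13*x/2 + 7*x*log(7)


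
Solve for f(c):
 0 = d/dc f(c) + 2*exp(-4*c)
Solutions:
 f(c) = C1 + exp(-4*c)/2


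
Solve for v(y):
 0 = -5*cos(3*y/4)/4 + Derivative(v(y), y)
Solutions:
 v(y) = C1 + 5*sin(3*y/4)/3


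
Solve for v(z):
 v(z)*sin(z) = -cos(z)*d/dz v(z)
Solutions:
 v(z) = C1*cos(z)


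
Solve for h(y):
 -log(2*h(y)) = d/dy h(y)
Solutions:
 Integral(1/(log(_y) + log(2)), (_y, h(y))) = C1 - y


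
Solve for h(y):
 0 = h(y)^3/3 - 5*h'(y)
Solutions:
 h(y) = -sqrt(30)*sqrt(-1/(C1 + y))/2
 h(y) = sqrt(30)*sqrt(-1/(C1 + y))/2


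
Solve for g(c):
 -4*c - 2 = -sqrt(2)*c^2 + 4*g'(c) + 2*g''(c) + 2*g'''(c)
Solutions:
 g(c) = C1 + sqrt(2)*c^3/12 - c^2/2 - sqrt(2)*c^2/8 - sqrt(2)*c/8 + (C2*sin(sqrt(7)*c/2) + C3*cos(sqrt(7)*c/2))*exp(-c/2)


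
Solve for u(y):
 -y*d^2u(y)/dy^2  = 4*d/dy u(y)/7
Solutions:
 u(y) = C1 + C2*y^(3/7)


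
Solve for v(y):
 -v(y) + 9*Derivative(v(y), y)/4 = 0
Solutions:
 v(y) = C1*exp(4*y/9)


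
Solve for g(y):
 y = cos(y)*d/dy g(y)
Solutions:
 g(y) = C1 + Integral(y/cos(y), y)


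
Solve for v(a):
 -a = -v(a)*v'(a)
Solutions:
 v(a) = -sqrt(C1 + a^2)
 v(a) = sqrt(C1 + a^2)


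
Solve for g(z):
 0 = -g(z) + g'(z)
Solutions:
 g(z) = C1*exp(z)


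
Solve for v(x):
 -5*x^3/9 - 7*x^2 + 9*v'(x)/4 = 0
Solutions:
 v(x) = C1 + 5*x^4/81 + 28*x^3/27


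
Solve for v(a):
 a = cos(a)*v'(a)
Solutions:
 v(a) = C1 + Integral(a/cos(a), a)


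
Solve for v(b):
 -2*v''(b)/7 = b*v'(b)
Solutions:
 v(b) = C1 + C2*erf(sqrt(7)*b/2)


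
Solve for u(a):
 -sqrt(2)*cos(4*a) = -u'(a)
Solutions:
 u(a) = C1 + sqrt(2)*sin(4*a)/4


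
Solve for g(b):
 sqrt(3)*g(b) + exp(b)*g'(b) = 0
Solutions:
 g(b) = C1*exp(sqrt(3)*exp(-b))


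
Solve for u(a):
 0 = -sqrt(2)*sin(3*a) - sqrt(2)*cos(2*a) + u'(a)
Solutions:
 u(a) = C1 + sqrt(2)*sin(2*a)/2 - sqrt(2)*cos(3*a)/3


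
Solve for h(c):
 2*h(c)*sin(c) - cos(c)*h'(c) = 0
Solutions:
 h(c) = C1/cos(c)^2


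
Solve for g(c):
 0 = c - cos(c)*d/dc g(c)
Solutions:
 g(c) = C1 + Integral(c/cos(c), c)


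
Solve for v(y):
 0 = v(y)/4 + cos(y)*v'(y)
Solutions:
 v(y) = C1*(sin(y) - 1)^(1/8)/(sin(y) + 1)^(1/8)


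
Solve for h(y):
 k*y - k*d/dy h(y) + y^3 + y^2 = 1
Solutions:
 h(y) = C1 + y^2/2 + y^4/(4*k) + y^3/(3*k) - y/k


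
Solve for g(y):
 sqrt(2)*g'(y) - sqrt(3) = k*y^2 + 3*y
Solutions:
 g(y) = C1 + sqrt(2)*k*y^3/6 + 3*sqrt(2)*y^2/4 + sqrt(6)*y/2


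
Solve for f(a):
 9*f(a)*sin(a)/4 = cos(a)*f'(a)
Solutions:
 f(a) = C1/cos(a)^(9/4)


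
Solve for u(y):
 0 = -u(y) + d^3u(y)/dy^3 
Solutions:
 u(y) = C3*exp(y) + (C1*sin(sqrt(3)*y/2) + C2*cos(sqrt(3)*y/2))*exp(-y/2)


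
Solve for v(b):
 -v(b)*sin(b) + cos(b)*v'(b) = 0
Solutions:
 v(b) = C1/cos(b)


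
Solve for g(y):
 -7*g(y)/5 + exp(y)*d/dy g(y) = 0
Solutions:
 g(y) = C1*exp(-7*exp(-y)/5)


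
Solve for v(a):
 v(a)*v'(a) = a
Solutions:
 v(a) = -sqrt(C1 + a^2)
 v(a) = sqrt(C1 + a^2)


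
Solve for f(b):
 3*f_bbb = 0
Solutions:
 f(b) = C1 + C2*b + C3*b^2


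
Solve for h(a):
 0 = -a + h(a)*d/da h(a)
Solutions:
 h(a) = -sqrt(C1 + a^2)
 h(a) = sqrt(C1 + a^2)


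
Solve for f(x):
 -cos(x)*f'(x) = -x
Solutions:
 f(x) = C1 + Integral(x/cos(x), x)


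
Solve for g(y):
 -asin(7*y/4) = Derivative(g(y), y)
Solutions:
 g(y) = C1 - y*asin(7*y/4) - sqrt(16 - 49*y^2)/7


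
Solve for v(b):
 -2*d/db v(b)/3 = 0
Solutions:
 v(b) = C1


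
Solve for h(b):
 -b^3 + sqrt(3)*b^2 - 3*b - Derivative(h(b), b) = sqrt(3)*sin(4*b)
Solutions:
 h(b) = C1 - b^4/4 + sqrt(3)*b^3/3 - 3*b^2/2 + sqrt(3)*cos(4*b)/4


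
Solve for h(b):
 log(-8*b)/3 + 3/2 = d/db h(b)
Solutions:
 h(b) = C1 + b*log(-b)/3 + b*(log(2) + 7/6)


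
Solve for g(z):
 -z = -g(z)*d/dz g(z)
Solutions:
 g(z) = -sqrt(C1 + z^2)
 g(z) = sqrt(C1 + z^2)


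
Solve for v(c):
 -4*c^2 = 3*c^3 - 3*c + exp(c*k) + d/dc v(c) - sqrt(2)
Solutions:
 v(c) = C1 - 3*c^4/4 - 4*c^3/3 + 3*c^2/2 + sqrt(2)*c - exp(c*k)/k


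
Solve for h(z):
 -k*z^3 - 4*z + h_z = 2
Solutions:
 h(z) = C1 + k*z^4/4 + 2*z^2 + 2*z


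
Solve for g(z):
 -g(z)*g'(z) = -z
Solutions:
 g(z) = -sqrt(C1 + z^2)
 g(z) = sqrt(C1 + z^2)


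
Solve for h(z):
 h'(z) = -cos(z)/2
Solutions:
 h(z) = C1 - sin(z)/2


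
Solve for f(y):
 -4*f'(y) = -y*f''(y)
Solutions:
 f(y) = C1 + C2*y^5


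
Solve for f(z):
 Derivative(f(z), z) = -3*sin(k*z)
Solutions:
 f(z) = C1 + 3*cos(k*z)/k


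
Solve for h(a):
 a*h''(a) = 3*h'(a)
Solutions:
 h(a) = C1 + C2*a^4


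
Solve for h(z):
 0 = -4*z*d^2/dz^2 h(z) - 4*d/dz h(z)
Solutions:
 h(z) = C1 + C2*log(z)


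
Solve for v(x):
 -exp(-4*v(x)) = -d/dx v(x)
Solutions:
 v(x) = log(-I*(C1 + 4*x)^(1/4))
 v(x) = log(I*(C1 + 4*x)^(1/4))
 v(x) = log(-(C1 + 4*x)^(1/4))
 v(x) = log(C1 + 4*x)/4


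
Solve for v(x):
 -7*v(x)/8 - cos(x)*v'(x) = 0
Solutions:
 v(x) = C1*(sin(x) - 1)^(7/16)/(sin(x) + 1)^(7/16)


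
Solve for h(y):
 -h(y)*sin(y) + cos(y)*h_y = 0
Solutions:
 h(y) = C1/cos(y)


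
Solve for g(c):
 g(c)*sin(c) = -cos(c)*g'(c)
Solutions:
 g(c) = C1*cos(c)


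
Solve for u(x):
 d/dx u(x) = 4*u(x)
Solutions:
 u(x) = C1*exp(4*x)


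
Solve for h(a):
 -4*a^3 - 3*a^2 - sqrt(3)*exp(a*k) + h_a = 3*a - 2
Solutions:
 h(a) = C1 + a^4 + a^3 + 3*a^2/2 - 2*a + sqrt(3)*exp(a*k)/k


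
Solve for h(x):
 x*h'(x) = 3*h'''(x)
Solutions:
 h(x) = C1 + Integral(C2*airyai(3^(2/3)*x/3) + C3*airybi(3^(2/3)*x/3), x)


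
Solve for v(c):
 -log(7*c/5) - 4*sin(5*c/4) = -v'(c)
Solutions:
 v(c) = C1 + c*log(c) - c*log(5) - c + c*log(7) - 16*cos(5*c/4)/5


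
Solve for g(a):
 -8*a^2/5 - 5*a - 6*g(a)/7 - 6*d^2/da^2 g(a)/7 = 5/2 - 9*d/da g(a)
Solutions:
 g(a) = C1*exp(a*(21 - 5*sqrt(17))/4) + C2*exp(a*(5*sqrt(17) + 21)/4) - 28*a^2/15 - 1351*a/30 - 14161/30


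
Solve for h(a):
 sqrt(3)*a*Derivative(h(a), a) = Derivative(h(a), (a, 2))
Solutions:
 h(a) = C1 + C2*erfi(sqrt(2)*3^(1/4)*a/2)


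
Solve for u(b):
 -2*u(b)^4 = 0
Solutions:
 u(b) = 0


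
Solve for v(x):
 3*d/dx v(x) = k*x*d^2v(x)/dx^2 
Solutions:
 v(x) = C1 + x^(((re(k) + 3)*re(k) + im(k)^2)/(re(k)^2 + im(k)^2))*(C2*sin(3*log(x)*Abs(im(k))/(re(k)^2 + im(k)^2)) + C3*cos(3*log(x)*im(k)/(re(k)^2 + im(k)^2)))


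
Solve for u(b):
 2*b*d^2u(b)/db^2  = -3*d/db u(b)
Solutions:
 u(b) = C1 + C2/sqrt(b)


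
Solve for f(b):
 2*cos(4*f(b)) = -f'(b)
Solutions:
 f(b) = -asin((C1 + exp(16*b))/(C1 - exp(16*b)))/4 + pi/4
 f(b) = asin((C1 + exp(16*b))/(C1 - exp(16*b)))/4


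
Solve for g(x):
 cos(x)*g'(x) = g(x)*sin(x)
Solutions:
 g(x) = C1/cos(x)


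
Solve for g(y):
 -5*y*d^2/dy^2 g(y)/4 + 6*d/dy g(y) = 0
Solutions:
 g(y) = C1 + C2*y^(29/5)


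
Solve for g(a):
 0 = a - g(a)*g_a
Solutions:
 g(a) = -sqrt(C1 + a^2)
 g(a) = sqrt(C1 + a^2)


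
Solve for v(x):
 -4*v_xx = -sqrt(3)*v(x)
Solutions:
 v(x) = C1*exp(-3^(1/4)*x/2) + C2*exp(3^(1/4)*x/2)


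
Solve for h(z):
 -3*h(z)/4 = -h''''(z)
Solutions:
 h(z) = C1*exp(-sqrt(2)*3^(1/4)*z/2) + C2*exp(sqrt(2)*3^(1/4)*z/2) + C3*sin(sqrt(2)*3^(1/4)*z/2) + C4*cos(sqrt(2)*3^(1/4)*z/2)


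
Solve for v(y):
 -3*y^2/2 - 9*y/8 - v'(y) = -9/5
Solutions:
 v(y) = C1 - y^3/2 - 9*y^2/16 + 9*y/5


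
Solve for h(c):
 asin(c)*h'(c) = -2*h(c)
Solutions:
 h(c) = C1*exp(-2*Integral(1/asin(c), c))


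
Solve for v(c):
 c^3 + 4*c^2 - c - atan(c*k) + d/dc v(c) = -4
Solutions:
 v(c) = C1 - c^4/4 - 4*c^3/3 + c^2/2 - 4*c + Piecewise((c*atan(c*k) - log(c^2*k^2 + 1)/(2*k), Ne(k, 0)), (0, True))


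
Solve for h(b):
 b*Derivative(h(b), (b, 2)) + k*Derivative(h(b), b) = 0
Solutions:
 h(b) = C1 + b^(1 - re(k))*(C2*sin(log(b)*Abs(im(k))) + C3*cos(log(b)*im(k)))


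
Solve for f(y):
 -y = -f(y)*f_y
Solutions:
 f(y) = -sqrt(C1 + y^2)
 f(y) = sqrt(C1 + y^2)


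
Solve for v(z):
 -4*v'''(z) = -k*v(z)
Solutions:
 v(z) = C1*exp(2^(1/3)*k^(1/3)*z/2) + C2*exp(2^(1/3)*k^(1/3)*z*(-1 + sqrt(3)*I)/4) + C3*exp(-2^(1/3)*k^(1/3)*z*(1 + sqrt(3)*I)/4)


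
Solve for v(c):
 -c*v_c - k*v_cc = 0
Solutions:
 v(c) = C1 + C2*sqrt(k)*erf(sqrt(2)*c*sqrt(1/k)/2)


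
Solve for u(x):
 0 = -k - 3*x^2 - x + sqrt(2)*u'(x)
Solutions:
 u(x) = C1 + sqrt(2)*k*x/2 + sqrt(2)*x^3/2 + sqrt(2)*x^2/4


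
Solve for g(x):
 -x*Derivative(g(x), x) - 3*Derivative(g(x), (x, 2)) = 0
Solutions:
 g(x) = C1 + C2*erf(sqrt(6)*x/6)


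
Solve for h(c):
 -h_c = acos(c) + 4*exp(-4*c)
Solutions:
 h(c) = C1 - c*acos(c) + sqrt(1 - c^2) + exp(-4*c)


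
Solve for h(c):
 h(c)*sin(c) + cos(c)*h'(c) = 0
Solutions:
 h(c) = C1*cos(c)


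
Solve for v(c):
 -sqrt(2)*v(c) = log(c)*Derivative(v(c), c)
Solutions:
 v(c) = C1*exp(-sqrt(2)*li(c))


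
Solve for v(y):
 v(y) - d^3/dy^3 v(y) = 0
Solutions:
 v(y) = C3*exp(y) + (C1*sin(sqrt(3)*y/2) + C2*cos(sqrt(3)*y/2))*exp(-y/2)


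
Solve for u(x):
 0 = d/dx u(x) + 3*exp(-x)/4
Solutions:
 u(x) = C1 + 3*exp(-x)/4


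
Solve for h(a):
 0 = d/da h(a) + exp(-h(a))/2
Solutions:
 h(a) = log(C1 - a/2)


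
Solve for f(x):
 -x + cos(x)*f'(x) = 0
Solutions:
 f(x) = C1 + Integral(x/cos(x), x)


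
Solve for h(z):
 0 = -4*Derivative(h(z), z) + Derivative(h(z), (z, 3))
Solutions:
 h(z) = C1 + C2*exp(-2*z) + C3*exp(2*z)


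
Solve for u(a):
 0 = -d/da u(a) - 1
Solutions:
 u(a) = C1 - a


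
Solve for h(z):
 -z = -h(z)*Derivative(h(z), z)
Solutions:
 h(z) = -sqrt(C1 + z^2)
 h(z) = sqrt(C1 + z^2)


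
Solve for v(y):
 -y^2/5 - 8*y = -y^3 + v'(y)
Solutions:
 v(y) = C1 + y^4/4 - y^3/15 - 4*y^2


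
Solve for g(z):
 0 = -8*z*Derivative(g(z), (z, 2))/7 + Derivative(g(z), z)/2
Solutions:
 g(z) = C1 + C2*z^(23/16)


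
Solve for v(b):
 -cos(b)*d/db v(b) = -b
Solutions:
 v(b) = C1 + Integral(b/cos(b), b)


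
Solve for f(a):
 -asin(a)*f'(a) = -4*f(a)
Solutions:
 f(a) = C1*exp(4*Integral(1/asin(a), a))


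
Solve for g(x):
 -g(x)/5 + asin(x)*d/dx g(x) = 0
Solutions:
 g(x) = C1*exp(Integral(1/asin(x), x)/5)


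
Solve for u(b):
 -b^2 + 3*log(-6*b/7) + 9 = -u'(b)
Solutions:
 u(b) = C1 + b^3/3 - 3*b*log(-b) + 3*b*(-2 - log(6) + log(7))


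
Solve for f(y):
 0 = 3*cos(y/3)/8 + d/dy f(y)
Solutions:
 f(y) = C1 - 9*sin(y/3)/8


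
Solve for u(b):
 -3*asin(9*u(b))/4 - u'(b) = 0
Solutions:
 Integral(1/asin(9*_y), (_y, u(b))) = C1 - 3*b/4


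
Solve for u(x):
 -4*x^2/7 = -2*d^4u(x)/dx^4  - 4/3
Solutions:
 u(x) = C1 + C2*x + C3*x^2 + C4*x^3 + x^6/1260 - x^4/36


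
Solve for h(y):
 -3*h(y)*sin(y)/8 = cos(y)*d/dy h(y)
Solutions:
 h(y) = C1*cos(y)^(3/8)


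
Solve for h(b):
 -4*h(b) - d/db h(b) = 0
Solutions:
 h(b) = C1*exp(-4*b)


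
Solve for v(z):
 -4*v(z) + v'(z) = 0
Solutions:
 v(z) = C1*exp(4*z)
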